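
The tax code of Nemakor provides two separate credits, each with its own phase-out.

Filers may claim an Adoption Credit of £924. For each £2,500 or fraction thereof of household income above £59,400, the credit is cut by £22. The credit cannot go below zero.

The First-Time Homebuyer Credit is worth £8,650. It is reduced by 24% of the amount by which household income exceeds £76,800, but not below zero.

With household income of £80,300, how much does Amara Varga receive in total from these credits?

£8,536

Adoption Credit: income exceeds £59,400 by £20,900, which is 9 full-or-partial £2,500 increments; reduction = 9 × £22 = £198, leaving £726.
First-Time Homebuyer Credit: 24% of the £3,500 excess over £76,800 is £840; credit = £8,650 − £840 = £7,810.
Total: £726 + £7,810 = £8,536.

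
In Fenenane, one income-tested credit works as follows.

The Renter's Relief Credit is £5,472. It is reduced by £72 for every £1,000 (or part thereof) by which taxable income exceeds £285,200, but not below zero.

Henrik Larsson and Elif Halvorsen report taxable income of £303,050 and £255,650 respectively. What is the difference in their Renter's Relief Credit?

Henrik (£303,050): Renter's Relief Credit: income exceeds £285,200 by £17,850, which is 18 full-or-partial £1,000 increments; reduction = 18 × £72 = £1,296, leaving £4,176.
Elif (£255,650): Renter's Relief Credit: £255,650 is at or below the £285,200 threshold, so the full £5,472 applies.
Difference: |£4,176 − £5,472| = £1,296.

£1,296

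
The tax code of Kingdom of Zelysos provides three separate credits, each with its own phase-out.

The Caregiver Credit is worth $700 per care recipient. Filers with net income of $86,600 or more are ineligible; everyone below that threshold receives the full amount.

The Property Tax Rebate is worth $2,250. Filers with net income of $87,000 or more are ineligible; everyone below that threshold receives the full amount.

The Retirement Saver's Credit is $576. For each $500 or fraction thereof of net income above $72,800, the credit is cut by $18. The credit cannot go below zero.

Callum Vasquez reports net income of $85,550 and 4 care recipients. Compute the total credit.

Caregiver Credit: base = 4 × $700 = $2,800. $85,550 is below the $86,600 cutoff, so the full $2,800 applies.
Property Tax Rebate: $85,550 is below the $87,000 cutoff, so the full $2,250 applies.
Retirement Saver's Credit: income exceeds $72,800 by $12,750, which is 26 full-or-partial $500 increments; reduction = 26 × $18 = $468, leaving $108.
Total: $2,800 + $2,250 + $108 = $5,158.

$5,158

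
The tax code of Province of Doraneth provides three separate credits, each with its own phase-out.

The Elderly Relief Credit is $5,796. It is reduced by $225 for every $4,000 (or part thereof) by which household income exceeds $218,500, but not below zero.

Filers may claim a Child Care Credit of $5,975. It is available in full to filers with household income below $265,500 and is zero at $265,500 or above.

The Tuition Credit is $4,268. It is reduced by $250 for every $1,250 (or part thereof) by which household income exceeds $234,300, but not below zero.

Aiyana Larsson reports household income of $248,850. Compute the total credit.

$11,239

Elderly Relief Credit: income exceeds $218,500 by $30,350, which is 8 full-or-partial $4,000 increments; reduction = 8 × $225 = $1,800, leaving $3,996.
Child Care Credit: $248,850 is below the $265,500 cutoff, so the full $5,975 applies.
Tuition Credit: income exceeds $234,300 by $14,550, which is 12 full-or-partial $1,250 increments; reduction = 12 × $250 = $3,000, leaving $1,268.
Total: $3,996 + $5,975 + $1,268 = $11,239.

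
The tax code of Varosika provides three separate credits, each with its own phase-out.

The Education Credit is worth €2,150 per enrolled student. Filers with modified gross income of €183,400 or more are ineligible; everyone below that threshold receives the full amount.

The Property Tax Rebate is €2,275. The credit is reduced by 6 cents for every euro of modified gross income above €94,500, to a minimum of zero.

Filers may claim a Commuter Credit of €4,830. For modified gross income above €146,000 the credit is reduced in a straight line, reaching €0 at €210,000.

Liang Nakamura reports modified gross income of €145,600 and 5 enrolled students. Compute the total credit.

€15,580

Education Credit: base = 5 × €2,150 = €10,750. €145,600 is below the €183,400 cutoff, so the full €10,750 applies.
Property Tax Rebate: 6% of the €51,100 excess over €94,500 is €3,066 ≥ base, so the credit is €0.
Commuter Credit: €145,600 is at or below the €146,000 threshold, so the full €4,830 applies.
Total: €10,750 + €0 + €4,830 = €15,580.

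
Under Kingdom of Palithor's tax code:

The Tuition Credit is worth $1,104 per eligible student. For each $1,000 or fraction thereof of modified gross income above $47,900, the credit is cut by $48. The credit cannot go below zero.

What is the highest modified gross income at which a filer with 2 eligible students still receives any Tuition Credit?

$92,900

Full credit = 2 × $1,104 = $2,208.
After 45 increments the reduction is 45 × $48 = $2,160, leaving $48; one more increment wipes it out. Increment 45 ends at excess 45 × $1,000 = $45,000, so the highest qualifying income is $47,900 + $45,000 = $92,900.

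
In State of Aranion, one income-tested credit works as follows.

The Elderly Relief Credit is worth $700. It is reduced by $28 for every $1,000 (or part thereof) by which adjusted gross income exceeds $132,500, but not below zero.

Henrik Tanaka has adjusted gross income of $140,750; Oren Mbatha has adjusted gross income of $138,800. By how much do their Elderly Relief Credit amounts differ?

Henrik ($140,750): Elderly Relief Credit: income exceeds $132,500 by $8,250, which is 9 full-or-partial $1,000 increments; reduction = 9 × $28 = $252, leaving $448.
Oren ($138,800): Elderly Relief Credit: income exceeds $132,500 by $6,300, which is 7 full-or-partial $1,000 increments; reduction = 7 × $28 = $196, leaving $504.
Difference: |$448 − $504| = $56.

$56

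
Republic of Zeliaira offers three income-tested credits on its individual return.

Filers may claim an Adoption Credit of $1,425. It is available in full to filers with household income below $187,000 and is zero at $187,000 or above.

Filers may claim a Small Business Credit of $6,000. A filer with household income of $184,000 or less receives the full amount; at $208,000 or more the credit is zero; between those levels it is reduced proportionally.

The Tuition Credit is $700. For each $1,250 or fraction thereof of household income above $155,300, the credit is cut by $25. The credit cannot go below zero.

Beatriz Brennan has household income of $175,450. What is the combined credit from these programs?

Adoption Credit: $175,450 is below the $187,000 cutoff, so the full $1,425 applies.
Small Business Credit: $175,450 is at or below the $184,000 threshold, so the full $6,000 applies.
Tuition Credit: income exceeds $155,300 by $20,150, which is 17 full-or-partial $1,250 increments; reduction = 17 × $25 = $425, leaving $275.
Total: $1,425 + $6,000 + $275 = $7,700.

$7,700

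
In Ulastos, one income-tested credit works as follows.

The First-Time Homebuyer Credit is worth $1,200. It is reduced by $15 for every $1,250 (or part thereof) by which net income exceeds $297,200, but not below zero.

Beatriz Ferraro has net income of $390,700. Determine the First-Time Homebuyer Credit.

$75

First-Time Homebuyer Credit: income exceeds $297,200 by $93,500, which is 75 full-or-partial $1,250 increments; reduction = 75 × $15 = $1,125, leaving $75.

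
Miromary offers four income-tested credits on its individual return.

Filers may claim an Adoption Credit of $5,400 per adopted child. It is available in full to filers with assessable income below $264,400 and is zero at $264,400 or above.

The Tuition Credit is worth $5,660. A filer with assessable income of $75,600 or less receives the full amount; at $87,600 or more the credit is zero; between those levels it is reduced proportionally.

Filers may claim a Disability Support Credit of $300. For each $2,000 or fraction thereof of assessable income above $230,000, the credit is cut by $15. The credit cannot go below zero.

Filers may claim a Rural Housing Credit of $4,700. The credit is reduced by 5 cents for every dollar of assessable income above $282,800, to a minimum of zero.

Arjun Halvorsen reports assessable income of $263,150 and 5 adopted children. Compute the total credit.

$31,745

Adoption Credit: base = 5 × $5,400 = $27,000. $263,150 is below the $264,400 cutoff, so the full $27,000 applies.
Tuition Credit: $263,150 is at or above $87,600, so the credit is $0.
Disability Support Credit: income exceeds $230,000 by $33,150, which is 17 full-or-partial $2,000 increments; reduction = 17 × $15 = $255, leaving $45.
Rural Housing Credit: $263,150 is at or below the $282,800 threshold, so the full $4,700 applies.
Total: $27,000 + $0 + $45 + $4,700 = $31,745.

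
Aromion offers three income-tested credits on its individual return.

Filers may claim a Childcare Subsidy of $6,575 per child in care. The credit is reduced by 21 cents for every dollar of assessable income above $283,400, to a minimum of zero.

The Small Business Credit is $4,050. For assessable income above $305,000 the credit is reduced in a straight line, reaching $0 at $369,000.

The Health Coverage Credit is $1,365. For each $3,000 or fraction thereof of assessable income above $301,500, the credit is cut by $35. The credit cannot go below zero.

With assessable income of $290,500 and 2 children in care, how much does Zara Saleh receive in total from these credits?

$17,074

Childcare Subsidy: base = 2 × $6,575 = $13,150. 21% of the $7,100 excess over $283,400 is $1,491; credit = $13,150 − $1,491 = $11,659.
Small Business Credit: $290,500 is at or below the $305,000 threshold, so the full $4,050 applies.
Health Coverage Credit: $290,500 is at or below the $301,500 threshold, so the full $1,365 applies.
Total: $11,659 + $4,050 + $1,365 = $17,074.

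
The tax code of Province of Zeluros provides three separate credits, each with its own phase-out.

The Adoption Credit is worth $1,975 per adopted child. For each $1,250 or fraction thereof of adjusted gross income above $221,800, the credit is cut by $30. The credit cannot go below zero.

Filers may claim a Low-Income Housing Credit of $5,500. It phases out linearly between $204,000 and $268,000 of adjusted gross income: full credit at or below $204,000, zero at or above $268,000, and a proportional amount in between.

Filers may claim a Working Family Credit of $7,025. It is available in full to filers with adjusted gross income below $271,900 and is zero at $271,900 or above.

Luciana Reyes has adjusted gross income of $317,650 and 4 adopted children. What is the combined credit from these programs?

Adoption Credit: base = 4 × $1,975 = $7,900. income exceeds $221,800 by $95,850, which is 77 full-or-partial $1,250 increments; reduction = 77 × $30 = $2,310, leaving $5,590.
Low-Income Housing Credit: $317,650 is at or above $268,000, so the credit is $0.
Working Family Credit: $317,650 meets or exceeds the $271,900 cutoff, so the credit is $0.
Total: $5,590 + $0 + $0 = $5,590.

$5,590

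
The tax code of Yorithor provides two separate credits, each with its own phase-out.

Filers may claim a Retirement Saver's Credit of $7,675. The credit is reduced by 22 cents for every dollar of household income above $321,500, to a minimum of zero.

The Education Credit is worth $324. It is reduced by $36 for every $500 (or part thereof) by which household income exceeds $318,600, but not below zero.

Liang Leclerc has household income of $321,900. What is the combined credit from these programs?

$7,659

Retirement Saver's Credit: 22% of the $400 excess over $321,500 is $88; credit = $7,675 − $88 = $7,587.
Education Credit: income exceeds $318,600 by $3,300, which is 7 full-or-partial $500 increments; reduction = 7 × $36 = $252, leaving $72.
Total: $7,587 + $72 = $7,659.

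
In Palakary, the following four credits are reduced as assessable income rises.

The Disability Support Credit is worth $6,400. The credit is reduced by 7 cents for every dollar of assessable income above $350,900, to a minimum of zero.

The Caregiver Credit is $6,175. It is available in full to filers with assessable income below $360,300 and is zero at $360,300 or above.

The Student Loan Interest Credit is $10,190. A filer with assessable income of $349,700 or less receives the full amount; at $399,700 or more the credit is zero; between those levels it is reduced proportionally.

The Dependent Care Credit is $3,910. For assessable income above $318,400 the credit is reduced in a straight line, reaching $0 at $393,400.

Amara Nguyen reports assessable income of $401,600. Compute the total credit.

Disability Support Credit: 7% of the $50,700 excess over $350,900 is $3,549; credit = $6,400 − $3,549 = $2,851.
Caregiver Credit: $401,600 meets or exceeds the $360,300 cutoff, so the credit is $0.
Student Loan Interest Credit: $401,600 is at or above $399,700, so the credit is $0.
Dependent Care Credit: $401,600 is at or above $393,400, so the credit is $0.
Total: $2,851 + $0 + $0 + $0 = $2,851.

$2,851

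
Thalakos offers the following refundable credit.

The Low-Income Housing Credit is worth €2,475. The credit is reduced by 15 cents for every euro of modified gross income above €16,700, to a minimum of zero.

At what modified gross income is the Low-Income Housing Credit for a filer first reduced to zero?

The credit falls by 15% of each euro above €16,700, so it reaches zero when the excess is €2,475 / 15% = €16,500: income = €16,700 + €16,500 = €33,200.

€33,200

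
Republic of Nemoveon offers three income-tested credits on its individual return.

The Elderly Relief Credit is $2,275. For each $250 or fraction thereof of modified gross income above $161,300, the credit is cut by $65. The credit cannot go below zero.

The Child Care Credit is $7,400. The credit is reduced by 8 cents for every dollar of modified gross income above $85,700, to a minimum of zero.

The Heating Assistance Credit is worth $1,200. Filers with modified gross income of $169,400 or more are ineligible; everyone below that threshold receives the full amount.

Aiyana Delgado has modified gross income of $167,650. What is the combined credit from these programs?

Elderly Relief Credit: income exceeds $161,300 by $6,350, which is 26 full-or-partial $250 increments; reduction = 26 × $65 = $1,690, leaving $585.
Child Care Credit: 8% of the $81,950 excess over $85,700 is $6,556; credit = $7,400 − $6,556 = $844.
Heating Assistance Credit: $167,650 is below the $169,400 cutoff, so the full $1,200 applies.
Total: $585 + $844 + $1,200 = $2,629.

$2,629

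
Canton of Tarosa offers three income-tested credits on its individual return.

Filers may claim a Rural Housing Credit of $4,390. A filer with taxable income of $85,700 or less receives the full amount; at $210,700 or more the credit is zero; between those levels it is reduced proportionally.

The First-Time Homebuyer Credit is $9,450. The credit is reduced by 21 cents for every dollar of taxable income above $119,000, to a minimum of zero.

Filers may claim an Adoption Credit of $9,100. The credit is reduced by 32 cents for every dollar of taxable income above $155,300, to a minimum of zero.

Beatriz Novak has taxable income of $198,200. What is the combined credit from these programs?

$439

Rural Housing Credit: $198,200 is $112,500 into a $125,000 phase-out range, leaving 12,500/125,000 of the credit: $4,390 × 12,500/125,000 = $439.
First-Time Homebuyer Credit: 21% of the $79,200 excess over $119,000 is $16,632 ≥ base, so the credit is $0.
Adoption Credit: 32% of the $42,900 excess over $155,300 is $13,728 ≥ base, so the credit is $0.
Total: $439 + $0 + $0 = $439.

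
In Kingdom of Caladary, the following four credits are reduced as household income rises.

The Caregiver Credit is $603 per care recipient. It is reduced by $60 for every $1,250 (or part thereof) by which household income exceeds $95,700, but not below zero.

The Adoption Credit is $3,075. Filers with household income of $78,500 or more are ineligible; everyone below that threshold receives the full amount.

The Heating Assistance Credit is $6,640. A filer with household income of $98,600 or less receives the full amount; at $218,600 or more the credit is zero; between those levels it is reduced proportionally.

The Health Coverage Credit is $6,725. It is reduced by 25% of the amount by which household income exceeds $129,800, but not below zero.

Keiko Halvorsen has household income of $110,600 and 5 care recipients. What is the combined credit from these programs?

Caregiver Credit: base = 5 × $603 = $3,015. income exceeds $95,700 by $14,900, which is 12 full-or-partial $1,250 increments; reduction = 12 × $60 = $720, leaving $2,295.
Adoption Credit: $110,600 meets or exceeds the $78,500 cutoff, so the credit is $0.
Heating Assistance Credit: $110,600 is $12,000 into a $120,000 phase-out range, leaving 108,000/120,000 of the credit: $6,640 × 108,000/120,000 = $5,976.
Health Coverage Credit: $110,600 is at or below the $129,800 threshold, so the full $6,725 applies.
Total: $2,295 + $0 + $5,976 + $6,725 = $14,996.

$14,996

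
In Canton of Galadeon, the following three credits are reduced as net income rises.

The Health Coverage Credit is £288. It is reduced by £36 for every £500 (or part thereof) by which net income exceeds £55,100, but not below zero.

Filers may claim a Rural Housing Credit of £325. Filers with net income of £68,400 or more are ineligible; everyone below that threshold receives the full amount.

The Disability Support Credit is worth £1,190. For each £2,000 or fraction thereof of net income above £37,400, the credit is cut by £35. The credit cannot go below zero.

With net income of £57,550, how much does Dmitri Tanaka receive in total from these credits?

Health Coverage Credit: income exceeds £55,100 by £2,450, which is 5 full-or-partial £500 increments; reduction = 5 × £36 = £180, leaving £108.
Rural Housing Credit: £57,550 is below the £68,400 cutoff, so the full £325 applies.
Disability Support Credit: income exceeds £37,400 by £20,150, which is 11 full-or-partial £2,000 increments; reduction = 11 × £35 = £385, leaving £805.
Total: £108 + £325 + £805 = £1,238.

£1,238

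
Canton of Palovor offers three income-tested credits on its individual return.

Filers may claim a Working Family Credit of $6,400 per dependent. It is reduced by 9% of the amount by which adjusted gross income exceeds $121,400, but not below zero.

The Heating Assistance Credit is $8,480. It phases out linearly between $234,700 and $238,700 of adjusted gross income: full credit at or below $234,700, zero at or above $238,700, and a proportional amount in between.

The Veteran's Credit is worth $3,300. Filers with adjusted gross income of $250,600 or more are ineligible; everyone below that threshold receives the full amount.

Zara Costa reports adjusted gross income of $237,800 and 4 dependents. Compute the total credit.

$20,332

Working Family Credit: base = 4 × $6,400 = $25,600. 9% of the $116,400 excess over $121,400 is $10,476; credit = $25,600 − $10,476 = $15,124.
Heating Assistance Credit: $237,800 is $3,100 into a $4,000 phase-out range, leaving 900/4,000 of the credit: $8,480 × 900/4,000 = $1,908.
Veteran's Credit: $237,800 is below the $250,600 cutoff, so the full $3,300 applies.
Total: $15,124 + $1,908 + $3,300 = $20,332.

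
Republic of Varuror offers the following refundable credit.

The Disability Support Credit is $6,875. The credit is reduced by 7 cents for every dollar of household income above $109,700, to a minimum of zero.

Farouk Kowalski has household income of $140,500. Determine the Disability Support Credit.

$4,719

Disability Support Credit: 7% of the $30,800 excess over $109,700 is $2,156; credit = $6,875 − $2,156 = $4,719.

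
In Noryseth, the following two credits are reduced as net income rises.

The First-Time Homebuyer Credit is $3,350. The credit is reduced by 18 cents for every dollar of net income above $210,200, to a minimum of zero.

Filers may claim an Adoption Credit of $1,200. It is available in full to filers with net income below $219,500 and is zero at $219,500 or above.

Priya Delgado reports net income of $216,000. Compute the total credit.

$3,506

First-Time Homebuyer Credit: 18% of the $5,800 excess over $210,200 is $1,044; credit = $3,350 − $1,044 = $2,306.
Adoption Credit: $216,000 is below the $219,500 cutoff, so the full $1,200 applies.
Total: $2,306 + $1,200 = $3,506.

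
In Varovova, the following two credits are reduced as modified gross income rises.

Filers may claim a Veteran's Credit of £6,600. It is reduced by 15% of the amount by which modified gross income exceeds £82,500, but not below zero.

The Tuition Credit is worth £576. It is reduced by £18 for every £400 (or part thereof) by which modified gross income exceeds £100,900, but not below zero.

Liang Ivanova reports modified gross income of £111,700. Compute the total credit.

£2,310

Veteran's Credit: 15% of the £29,200 excess over £82,500 is £4,380; credit = £6,600 − £4,380 = £2,220.
Tuition Credit: income exceeds £100,900 by £10,800, which is 27 full-or-partial £400 increments; reduction = 27 × £18 = £486, leaving £90.
Total: £2,220 + £90 = £2,310.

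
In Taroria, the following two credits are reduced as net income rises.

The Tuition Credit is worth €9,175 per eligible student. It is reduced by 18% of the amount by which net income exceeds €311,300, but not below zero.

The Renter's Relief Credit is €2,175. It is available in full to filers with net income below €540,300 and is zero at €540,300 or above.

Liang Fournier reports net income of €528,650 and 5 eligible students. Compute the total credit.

Tuition Credit: base = 5 × €9,175 = €45,875. 18% of the €217,350 excess over €311,300 is €39,123; credit = €45,875 − €39,123 = €6,752.
Renter's Relief Credit: €528,650 is below the €540,300 cutoff, so the full €2,175 applies.
Total: €6,752 + €2,175 = €8,927.

€8,927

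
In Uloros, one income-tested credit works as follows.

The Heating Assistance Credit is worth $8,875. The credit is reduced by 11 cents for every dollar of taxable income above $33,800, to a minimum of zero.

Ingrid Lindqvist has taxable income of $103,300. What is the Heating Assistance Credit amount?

Heating Assistance Credit: 11% of the $69,500 excess over $33,800 is $7,645; credit = $8,875 − $7,645 = $1,230.

$1,230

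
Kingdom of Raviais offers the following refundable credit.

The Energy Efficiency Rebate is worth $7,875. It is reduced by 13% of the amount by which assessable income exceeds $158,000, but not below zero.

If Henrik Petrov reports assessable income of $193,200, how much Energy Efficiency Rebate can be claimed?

$3,299

Energy Efficiency Rebate: 13% of the $35,200 excess over $158,000 is $4,576; credit = $7,875 − $4,576 = $3,299.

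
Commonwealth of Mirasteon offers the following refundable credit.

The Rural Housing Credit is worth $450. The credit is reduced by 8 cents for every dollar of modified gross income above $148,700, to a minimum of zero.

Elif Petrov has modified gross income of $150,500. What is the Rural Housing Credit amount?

Rural Housing Credit: 8% of the $1,800 excess over $148,700 is $144; credit = $450 − $144 = $306.

$306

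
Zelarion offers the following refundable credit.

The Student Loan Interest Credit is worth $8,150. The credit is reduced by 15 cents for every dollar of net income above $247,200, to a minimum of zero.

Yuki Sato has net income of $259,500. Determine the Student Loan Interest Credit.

$6,305

Student Loan Interest Credit: 15% of the $12,300 excess over $247,200 is $1,845; credit = $8,150 − $1,845 = $6,305.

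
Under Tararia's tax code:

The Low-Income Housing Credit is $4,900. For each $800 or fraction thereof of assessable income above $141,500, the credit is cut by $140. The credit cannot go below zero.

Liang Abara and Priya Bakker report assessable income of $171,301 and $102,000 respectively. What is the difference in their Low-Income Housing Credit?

Liang ($171,301): Low-Income Housing Credit: income exceeds $141,500 by $29,801 → 38 increments × $140 = $5,320 ≥ base, so the credit is $0.
Priya ($102,000): Low-Income Housing Credit: $102,000 is at or below the $141,500 threshold, so the full $4,900 applies.
Difference: |$0 − $4,900| = $4,900.

$4,900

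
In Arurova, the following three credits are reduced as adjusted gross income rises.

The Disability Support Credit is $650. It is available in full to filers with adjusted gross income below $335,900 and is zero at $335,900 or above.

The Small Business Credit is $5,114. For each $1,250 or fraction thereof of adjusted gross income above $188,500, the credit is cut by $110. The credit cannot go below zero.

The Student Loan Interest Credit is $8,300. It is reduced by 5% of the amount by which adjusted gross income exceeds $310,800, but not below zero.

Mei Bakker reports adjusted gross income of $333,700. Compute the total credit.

Disability Support Credit: $333,700 is below the $335,900 cutoff, so the full $650 applies.
Small Business Credit: income exceeds $188,500 by $145,200 → 117 increments × $110 = $12,870 ≥ base, so the credit is $0.
Student Loan Interest Credit: 5% of the $22,900 excess over $310,800 is $1,145; credit = $8,300 − $1,145 = $7,155.
Total: $650 + $0 + $7,155 = $7,805.

$7,805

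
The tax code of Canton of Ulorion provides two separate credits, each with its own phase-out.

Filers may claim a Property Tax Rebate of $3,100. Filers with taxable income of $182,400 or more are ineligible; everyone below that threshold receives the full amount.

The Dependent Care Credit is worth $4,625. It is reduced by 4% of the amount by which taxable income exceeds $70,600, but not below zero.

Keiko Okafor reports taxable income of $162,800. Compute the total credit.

Property Tax Rebate: $162,800 is below the $182,400 cutoff, so the full $3,100 applies.
Dependent Care Credit: 4% of the $92,200 excess over $70,600 is $3,688; credit = $4,625 − $3,688 = $937.
Total: $3,100 + $937 = $4,037.

$4,037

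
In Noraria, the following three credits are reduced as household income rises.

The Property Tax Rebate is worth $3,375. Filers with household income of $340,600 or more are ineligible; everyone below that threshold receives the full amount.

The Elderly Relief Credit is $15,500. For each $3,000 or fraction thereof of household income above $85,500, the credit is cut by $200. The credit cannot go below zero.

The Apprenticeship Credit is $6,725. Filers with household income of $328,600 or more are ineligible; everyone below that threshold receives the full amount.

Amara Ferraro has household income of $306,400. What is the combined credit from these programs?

$10,800

Property Tax Rebate: $306,400 is below the $340,600 cutoff, so the full $3,375 applies.
Elderly Relief Credit: income exceeds $85,500 by $220,900, which is 74 full-or-partial $3,000 increments; reduction = 74 × $200 = $14,800, leaving $700.
Apprenticeship Credit: $306,400 is below the $328,600 cutoff, so the full $6,725 applies.
Total: $3,375 + $700 + $6,725 = $10,800.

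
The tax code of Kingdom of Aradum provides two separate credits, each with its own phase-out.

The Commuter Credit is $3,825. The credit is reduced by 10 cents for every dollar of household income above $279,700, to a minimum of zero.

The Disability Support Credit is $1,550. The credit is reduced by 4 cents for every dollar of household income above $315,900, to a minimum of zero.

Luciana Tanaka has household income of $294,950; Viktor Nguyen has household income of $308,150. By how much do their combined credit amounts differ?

$1,320

Luciana ($294,950): Commuter Credit: 10% of the $15,250 excess over $279,700 is $1,525; credit = $3,825 − $1,525 = $2,300. Disability Support Credit: $294,950 is at or below the $315,900 threshold, so the full $1,550 applies. total $2,300 + $1,550 = $3,850
Viktor ($308,150): Commuter Credit: 10% of the $28,450 excess over $279,700 is $2,845; credit = $3,825 − $2,845 = $980. Disability Support Credit: $308,150 is at or below the $315,900 threshold, so the full $1,550 applies. total $980 + $1,550 = $2,530
Difference: |$3,850 − $2,530| = $1,320.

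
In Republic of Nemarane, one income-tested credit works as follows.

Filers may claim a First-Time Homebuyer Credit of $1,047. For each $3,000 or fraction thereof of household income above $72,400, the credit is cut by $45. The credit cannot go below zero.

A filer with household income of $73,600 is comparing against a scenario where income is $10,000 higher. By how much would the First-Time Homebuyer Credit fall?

At $73,600 — income exceeds $72,400 by $1,200, which is 1 full-or-partial $3,000 increment; reduction = 1 × $45 = $45, leaving $1,002.
At $83,600 — income exceeds $72,400 by $11,200, which is 4 full-or-partial $3,000 increments; reduction = 4 × $45 = $180, leaving $867.
Lost: $1,002 − $867 = $135.

$135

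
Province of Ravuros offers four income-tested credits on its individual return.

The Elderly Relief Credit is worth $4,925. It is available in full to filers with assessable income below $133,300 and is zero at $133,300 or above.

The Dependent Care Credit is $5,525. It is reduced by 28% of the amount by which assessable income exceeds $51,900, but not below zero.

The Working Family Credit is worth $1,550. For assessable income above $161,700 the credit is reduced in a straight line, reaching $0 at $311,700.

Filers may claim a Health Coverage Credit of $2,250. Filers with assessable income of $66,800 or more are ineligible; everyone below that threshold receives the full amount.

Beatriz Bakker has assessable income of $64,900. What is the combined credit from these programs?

$10,610

Elderly Relief Credit: $64,900 is below the $133,300 cutoff, so the full $4,925 applies.
Dependent Care Credit: 28% of the $13,000 excess over $51,900 is $3,640; credit = $5,525 − $3,640 = $1,885.
Working Family Credit: $64,900 is at or below the $161,700 threshold, so the full $1,550 applies.
Health Coverage Credit: $64,900 is below the $66,800 cutoff, so the full $2,250 applies.
Total: $4,925 + $1,885 + $1,550 + $2,250 = $10,610.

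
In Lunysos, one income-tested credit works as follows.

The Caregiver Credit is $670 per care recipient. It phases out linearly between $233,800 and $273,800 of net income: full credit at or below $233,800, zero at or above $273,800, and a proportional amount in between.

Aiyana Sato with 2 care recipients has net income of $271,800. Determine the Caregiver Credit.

$67

Caregiver Credit: base = 2 × $670 = $1,340. $271,800 is $38,000 into a $40,000 phase-out range, leaving 2,000/40,000 of the credit: $1,340 × 2,000/40,000 = $67.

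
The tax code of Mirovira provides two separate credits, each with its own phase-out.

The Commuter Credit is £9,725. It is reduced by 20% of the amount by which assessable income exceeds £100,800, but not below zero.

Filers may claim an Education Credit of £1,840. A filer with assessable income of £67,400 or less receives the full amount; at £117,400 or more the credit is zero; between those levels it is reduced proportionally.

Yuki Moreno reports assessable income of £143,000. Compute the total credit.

£1,285

Commuter Credit: 20% of the £42,200 excess over £100,800 is £8,440; credit = £9,725 − £8,440 = £1,285.
Education Credit: £143,000 is at or above £117,400, so the credit is £0.
Total: £1,285 + £0 = £1,285.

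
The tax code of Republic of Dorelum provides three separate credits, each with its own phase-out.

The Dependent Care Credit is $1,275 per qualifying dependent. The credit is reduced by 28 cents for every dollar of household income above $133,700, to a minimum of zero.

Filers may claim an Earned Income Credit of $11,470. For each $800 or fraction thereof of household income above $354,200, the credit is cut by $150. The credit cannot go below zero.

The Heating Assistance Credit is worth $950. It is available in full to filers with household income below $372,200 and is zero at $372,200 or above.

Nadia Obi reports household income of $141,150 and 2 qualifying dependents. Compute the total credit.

Dependent Care Credit: base = 2 × $1,275 = $2,550. 28% of the $7,450 excess over $133,700 is $2,086; credit = $2,550 − $2,086 = $464.
Earned Income Credit: $141,150 is at or below the $354,200 threshold, so the full $11,470 applies.
Heating Assistance Credit: $141,150 is below the $372,200 cutoff, so the full $950 applies.
Total: $464 + $11,470 + $950 = $12,884.

$12,884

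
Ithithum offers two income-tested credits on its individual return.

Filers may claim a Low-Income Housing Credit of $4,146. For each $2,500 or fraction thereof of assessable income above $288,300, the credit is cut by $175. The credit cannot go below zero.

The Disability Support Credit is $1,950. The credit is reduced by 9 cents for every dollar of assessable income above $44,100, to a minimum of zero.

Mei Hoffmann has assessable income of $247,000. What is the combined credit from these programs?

Low-Income Housing Credit: $247,000 is at or below the $288,300 threshold, so the full $4,146 applies.
Disability Support Credit: 9% of the $202,900 excess over $44,100 is $18,261 ≥ base, so the credit is $0.
Total: $4,146 + $0 = $4,146.

$4,146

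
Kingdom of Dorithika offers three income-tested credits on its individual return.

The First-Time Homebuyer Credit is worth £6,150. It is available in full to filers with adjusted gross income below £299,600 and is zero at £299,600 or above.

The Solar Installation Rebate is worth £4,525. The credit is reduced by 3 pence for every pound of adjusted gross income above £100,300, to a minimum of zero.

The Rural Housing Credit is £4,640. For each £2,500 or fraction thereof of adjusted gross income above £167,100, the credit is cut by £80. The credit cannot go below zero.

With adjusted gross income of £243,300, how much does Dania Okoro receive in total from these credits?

£8,545

First-Time Homebuyer Credit: £243,300 is below the £299,600 cutoff, so the full £6,150 applies.
Solar Installation Rebate: 3% of the £143,000 excess over £100,300 is £4,290; credit = £4,525 − £4,290 = £235.
Rural Housing Credit: income exceeds £167,100 by £76,200, which is 31 full-or-partial £2,500 increments; reduction = 31 × £80 = £2,480, leaving £2,160.
Total: £6,150 + £235 + £2,160 = £8,545.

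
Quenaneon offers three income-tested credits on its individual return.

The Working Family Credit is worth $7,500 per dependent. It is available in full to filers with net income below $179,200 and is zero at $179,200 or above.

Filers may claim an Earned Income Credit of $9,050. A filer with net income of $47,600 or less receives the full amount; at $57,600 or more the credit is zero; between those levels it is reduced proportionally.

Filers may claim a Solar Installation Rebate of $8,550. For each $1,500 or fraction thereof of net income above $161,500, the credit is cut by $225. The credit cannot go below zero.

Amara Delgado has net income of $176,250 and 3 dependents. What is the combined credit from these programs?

Working Family Credit: base = 3 × $7,500 = $22,500. $176,250 is below the $179,200 cutoff, so the full $22,500 applies.
Earned Income Credit: $176,250 is at or above $57,600, so the credit is $0.
Solar Installation Rebate: income exceeds $161,500 by $14,750, which is 10 full-or-partial $1,500 increments; reduction = 10 × $225 = $2,250, leaving $6,300.
Total: $22,500 + $0 + $6,300 = $28,800.

$28,800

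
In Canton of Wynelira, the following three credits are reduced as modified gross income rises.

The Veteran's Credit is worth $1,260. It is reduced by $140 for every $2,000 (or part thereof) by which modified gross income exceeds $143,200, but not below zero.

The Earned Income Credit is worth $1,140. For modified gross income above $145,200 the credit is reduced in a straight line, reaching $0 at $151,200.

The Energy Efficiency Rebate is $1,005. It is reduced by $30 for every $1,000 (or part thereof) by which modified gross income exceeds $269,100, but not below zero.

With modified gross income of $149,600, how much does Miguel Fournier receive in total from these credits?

Veteran's Credit: income exceeds $143,200 by $6,400, which is 4 full-or-partial $2,000 increments; reduction = 4 × $140 = $560, leaving $700.
Earned Income Credit: $149,600 is $4,400 into a $6,000 phase-out range, leaving 1,600/6,000 of the credit: $1,140 × 1,600/6,000 = $304.
Energy Efficiency Rebate: $149,600 is at or below the $269,100 threshold, so the full $1,005 applies.
Total: $700 + $304 + $1,005 = $2,009.

$2,009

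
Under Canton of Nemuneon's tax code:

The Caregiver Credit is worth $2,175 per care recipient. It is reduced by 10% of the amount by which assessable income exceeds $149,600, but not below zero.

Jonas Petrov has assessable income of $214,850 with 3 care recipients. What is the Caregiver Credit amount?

$0

Caregiver Credit: base = 3 × $2,175 = $6,525. 10% of the $65,250 excess over $149,600 is $6,525 ≥ base, so the credit is $0.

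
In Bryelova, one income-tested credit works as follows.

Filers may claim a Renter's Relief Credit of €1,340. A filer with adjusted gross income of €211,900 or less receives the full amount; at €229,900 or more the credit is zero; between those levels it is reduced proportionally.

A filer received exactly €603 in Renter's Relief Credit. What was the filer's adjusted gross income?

€603 is 603/1,340 of the full €1,340, so 737/1,340 of the €18,000 range has been used: income = €211,900 + €18,000 × 737/1,340 = €221,800.

€221,800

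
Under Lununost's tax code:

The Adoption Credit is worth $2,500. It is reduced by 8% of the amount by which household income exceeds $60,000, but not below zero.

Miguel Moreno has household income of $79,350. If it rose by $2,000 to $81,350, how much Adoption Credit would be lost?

At $79,350 — 8% of the $19,350 excess over $60,000 is $1,548; credit = $2,500 − $1,548 = $952.
At $81,350 — 8% of the $21,350 excess over $60,000 is $1,708; credit = $2,500 − $1,708 = $792.
Lost: $952 − $792 = $160.

$160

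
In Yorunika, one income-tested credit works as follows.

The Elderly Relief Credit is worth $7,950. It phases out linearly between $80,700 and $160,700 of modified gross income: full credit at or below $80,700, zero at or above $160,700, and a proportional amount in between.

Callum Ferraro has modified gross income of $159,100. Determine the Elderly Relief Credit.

Elderly Relief Credit: $159,100 is $78,400 into a $80,000 phase-out range, leaving 1,600/80,000 of the credit: $7,950 × 1,600/80,000 = $159.

$159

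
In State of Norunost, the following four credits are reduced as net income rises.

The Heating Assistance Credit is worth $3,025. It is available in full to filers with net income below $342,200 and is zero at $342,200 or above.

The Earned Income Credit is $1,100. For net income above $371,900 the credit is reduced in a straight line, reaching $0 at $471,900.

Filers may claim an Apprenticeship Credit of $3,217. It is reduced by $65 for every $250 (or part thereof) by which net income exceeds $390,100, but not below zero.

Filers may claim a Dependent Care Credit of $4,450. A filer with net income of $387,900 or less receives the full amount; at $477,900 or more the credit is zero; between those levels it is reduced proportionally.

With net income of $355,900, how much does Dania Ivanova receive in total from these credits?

$8,767

Heating Assistance Credit: $355,900 meets or exceeds the $342,200 cutoff, so the credit is $0.
Earned Income Credit: $355,900 is at or below the $371,900 threshold, so the full $1,100 applies.
Apprenticeship Credit: $355,900 is at or below the $390,100 threshold, so the full $3,217 applies.
Dependent Care Credit: $355,900 is at or below the $387,900 threshold, so the full $4,450 applies.
Total: $0 + $1,100 + $3,217 + $4,450 = $8,767.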